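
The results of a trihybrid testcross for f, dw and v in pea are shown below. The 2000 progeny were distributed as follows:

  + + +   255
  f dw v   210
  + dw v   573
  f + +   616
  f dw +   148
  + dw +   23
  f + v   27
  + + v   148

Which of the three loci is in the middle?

The two most frequent reciprocal classes, f + + and + dw v, are the parental types, so the F1 was f + + / + dw v.
The two rarest classes, f + v and + dw +, are the double crossovers. Comparing them with the parentals, only the v allele has switched, so v is the middle locus and the order is dw – v – f.

v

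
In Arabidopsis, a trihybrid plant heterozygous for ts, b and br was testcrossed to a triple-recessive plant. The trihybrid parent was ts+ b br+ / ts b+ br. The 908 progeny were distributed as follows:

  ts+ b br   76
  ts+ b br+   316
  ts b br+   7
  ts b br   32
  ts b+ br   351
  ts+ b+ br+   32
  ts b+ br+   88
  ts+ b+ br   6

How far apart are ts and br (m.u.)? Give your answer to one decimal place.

19.5 m.u.

The two rarest classes, ts b br+ and ts+ b+ br, are the double crossovers. Comparing them with the parentals, only the ts allele has switched, so ts is the middle locus and the order is br – ts – b.
Crossovers in the br–ts interval produce the single-crossover classes ts+ b br and ts b+ br+ (76 + 88 = 164) plus the double crossovers (13).
RF(br–ts) = (164 + 13) / 908 = 177/908 = 0.1949 → 19.5 m.u.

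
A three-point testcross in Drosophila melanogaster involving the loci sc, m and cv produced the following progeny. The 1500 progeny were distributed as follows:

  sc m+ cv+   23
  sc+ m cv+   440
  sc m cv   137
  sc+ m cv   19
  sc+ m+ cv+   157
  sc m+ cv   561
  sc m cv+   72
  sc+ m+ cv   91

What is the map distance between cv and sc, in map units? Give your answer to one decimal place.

13.7 map units

The two most frequent reciprocal classes, sc+ m cv+ and sc m+ cv, are the parental types, so the F1 was sc+ m cv+ / sc m+ cv.
The two rarest classes, sc+ m cv and sc m+ cv+, are the double crossovers. Comparing them with the parentals, only the cv allele has switched, so cv is the middle locus and the order is m – cv – sc.
Crossovers in the cv–sc interval produce the single-crossover classes sc m cv+ and sc+ m+ cv (72 + 91 = 163) plus the double crossovers (42).
RF(cv–sc) = (163 + 42) / 1500 = 205/1500 = 0.1367 → 13.7 map units.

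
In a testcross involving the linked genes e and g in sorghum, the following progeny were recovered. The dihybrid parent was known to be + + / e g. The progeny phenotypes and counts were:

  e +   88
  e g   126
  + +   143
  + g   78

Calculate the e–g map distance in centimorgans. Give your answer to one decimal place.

38.2 centimorgans

The recombinant classes are + g and e +: 78 + 88 = 166.
Recombination frequency = 166/435 = 0.3816 ≈ 38.2%, i.e. 38.2 centimorgans.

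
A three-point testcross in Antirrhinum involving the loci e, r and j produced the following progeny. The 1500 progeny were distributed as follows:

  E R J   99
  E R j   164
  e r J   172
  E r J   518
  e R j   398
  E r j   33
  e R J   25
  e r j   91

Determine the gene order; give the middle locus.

j

The two most frequent reciprocal classes, e R j and E r J, are the parental types, so the F1 was e R j / E r J.
The two rarest classes, e R J and E r j, are the double crossovers. Comparing them with the parentals, only the j allele has switched, so j is the middle locus and the order is e – j – r.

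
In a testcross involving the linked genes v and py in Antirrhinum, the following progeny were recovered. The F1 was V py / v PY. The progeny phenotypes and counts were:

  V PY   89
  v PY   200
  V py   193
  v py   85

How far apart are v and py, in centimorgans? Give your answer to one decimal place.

The recombinant classes are V PY and v py: 89 + 85 = 174.
Recombination frequency = 174/567 = 0.3069 ≈ 30.7%, i.e. 30.7 centimorgans.

30.7 centimorgans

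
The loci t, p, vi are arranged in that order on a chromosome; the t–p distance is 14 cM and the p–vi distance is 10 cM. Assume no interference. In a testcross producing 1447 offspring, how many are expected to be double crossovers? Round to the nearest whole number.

20

Map distances give recombination frequencies of 0.140 and 0.100 for the two intervals.
With no interference, expected double-crossover frequency = 0.140 × 0.100 = 0.01400.
Expected number = 0.01400 × 1447 = 20.26 ≈ 20.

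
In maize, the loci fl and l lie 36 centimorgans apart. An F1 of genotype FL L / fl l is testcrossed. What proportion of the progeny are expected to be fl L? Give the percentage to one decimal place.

18.0%

A map distance of 36 centimorgans corresponds to a recombination frequency of 0.360.
The F1 is FL L / fl l, so fl L is a recombinant gamete class with expected frequency r/2 = 0.360/2 = 0.1800.
That is 0.1800 = 18.0% of the progeny.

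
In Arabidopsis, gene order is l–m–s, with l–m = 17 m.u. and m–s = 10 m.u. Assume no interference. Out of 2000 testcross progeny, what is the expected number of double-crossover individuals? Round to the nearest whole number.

34

Map distances give recombination frequencies of 0.170 and 0.100 for the two intervals.
With no interference, expected double-crossover frequency = 0.170 × 0.100 = 0.01700.
Expected number = 0.01700 × 2000 = 34.00 ≈ 34.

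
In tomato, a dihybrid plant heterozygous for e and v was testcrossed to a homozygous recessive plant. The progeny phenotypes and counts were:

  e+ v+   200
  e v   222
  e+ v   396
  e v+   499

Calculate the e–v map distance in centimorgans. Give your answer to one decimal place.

32.0 centimorgans

The two most frequent classes, e+ v (396) and e v+ (499), are the parental types, so the F1 was e+ v / e v+.
The recombinant classes are e+ v+ and e v: 200 + 222 = 422.
Recombination frequency = 422/1317 = 0.3204 ≈ 32.0%, i.e. 32.0 centimorgans.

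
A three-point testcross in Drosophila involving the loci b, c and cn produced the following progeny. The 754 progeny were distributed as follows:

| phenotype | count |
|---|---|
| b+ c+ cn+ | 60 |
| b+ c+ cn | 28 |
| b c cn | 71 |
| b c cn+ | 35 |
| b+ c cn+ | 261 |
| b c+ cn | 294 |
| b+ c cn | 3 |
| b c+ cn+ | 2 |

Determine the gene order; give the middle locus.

The two most frequent reciprocal classes, b+ c cn+ and b c+ cn, are the parental types, so the F1 was b+ c cn+ / b c+ cn.
The two rarest classes, b+ c cn and b c+ cn+, are the double crossovers. Comparing them with the parentals, only the cn allele has switched, so cn is the middle locus and the order is b – cn – c.

cn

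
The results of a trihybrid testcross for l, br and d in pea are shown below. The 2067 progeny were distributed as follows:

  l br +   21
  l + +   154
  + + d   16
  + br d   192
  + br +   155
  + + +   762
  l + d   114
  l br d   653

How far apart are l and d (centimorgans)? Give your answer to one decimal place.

18.5 centimorgans

The two most frequent reciprocal classes, l br d and + + +, are the parental types, so the F1 was l br d / + + +.
The two rarest classes, l br + and + + d, are the double crossovers. Comparing them with the parentals, only the d allele has switched, so d is the middle locus and the order is br – d – l.
Crossovers in the d–l interval produce the single-crossover classes + br d and l + + (192 + 154 = 346) plus the double crossovers (37).
RF(d–l) = (346 + 37) / 2067 = 383/2067 = 0.1853 → 18.5 centimorgans.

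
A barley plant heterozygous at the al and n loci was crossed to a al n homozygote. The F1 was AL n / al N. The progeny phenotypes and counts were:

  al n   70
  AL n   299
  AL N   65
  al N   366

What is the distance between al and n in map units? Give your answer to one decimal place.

The recombinant classes are AL N and al n: 65 + 70 = 135.
Recombination frequency = 135/800 = 0.1688 ≈ 16.9%, i.e. 16.9 map units.

16.9 map units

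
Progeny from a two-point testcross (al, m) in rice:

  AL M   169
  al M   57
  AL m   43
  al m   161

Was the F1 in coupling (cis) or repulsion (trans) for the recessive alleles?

The two most frequent classes are AL M (169) and al m (161); these are the parental (non-recombinant) types.
So the F1 carried AL M on one chromosome and al m on the other — the recessive alleles are on the same chromosome (cis / coupling).

cis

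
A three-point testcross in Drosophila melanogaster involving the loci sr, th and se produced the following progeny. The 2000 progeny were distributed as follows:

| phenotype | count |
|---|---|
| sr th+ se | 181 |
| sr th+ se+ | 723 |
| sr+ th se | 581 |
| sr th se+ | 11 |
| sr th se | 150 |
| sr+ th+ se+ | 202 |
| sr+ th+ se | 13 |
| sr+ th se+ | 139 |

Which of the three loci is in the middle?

th

The two most frequent reciprocal classes, sr+ th se and sr th+ se+, are the parental types, so the F1 was sr+ th se / sr th+ se+.
The two rarest classes, sr+ th+ se and sr th se+, are the double crossovers. Comparing them with the parentals, only the th allele has switched, so th is the middle locus and the order is sr – th – se.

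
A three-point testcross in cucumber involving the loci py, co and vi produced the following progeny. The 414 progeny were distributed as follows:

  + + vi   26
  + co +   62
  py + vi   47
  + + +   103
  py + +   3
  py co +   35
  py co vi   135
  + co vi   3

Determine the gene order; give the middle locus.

The two most frequent reciprocal classes, + + + and py co vi, are the parental types, so the F1 was + + + / py co vi.
The two rarest classes, py + + and + co vi, are the double crossovers. Comparing them with the parentals, only the py allele has switched, so py is the middle locus and the order is co – py – vi.

py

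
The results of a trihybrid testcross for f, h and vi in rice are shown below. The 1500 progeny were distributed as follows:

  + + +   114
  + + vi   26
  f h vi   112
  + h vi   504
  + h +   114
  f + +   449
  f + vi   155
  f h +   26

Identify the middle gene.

The two most frequent reciprocal classes, f + + and + h vi, are the parental types, so the F1 was f + + / + h vi.
The two rarest classes, f h + and + + vi, are the double crossovers. Comparing them with the parentals, only the h allele has switched, so h is the middle locus and the order is f – h – vi.

h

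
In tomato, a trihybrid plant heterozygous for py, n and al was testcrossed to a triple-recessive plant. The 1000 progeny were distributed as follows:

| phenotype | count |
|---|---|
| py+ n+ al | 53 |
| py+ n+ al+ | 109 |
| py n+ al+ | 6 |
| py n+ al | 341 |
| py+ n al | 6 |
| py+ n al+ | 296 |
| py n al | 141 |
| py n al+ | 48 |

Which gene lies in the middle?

The two most frequent reciprocal classes, py+ n al+ and py n+ al, are the parental types, so the F1 was py+ n al+ / py n+ al.
The two rarest classes, py+ n al and py n+ al+, are the double crossovers. Comparing them with the parentals, only the al allele has switched, so al is the middle locus and the order is py – al – n.

al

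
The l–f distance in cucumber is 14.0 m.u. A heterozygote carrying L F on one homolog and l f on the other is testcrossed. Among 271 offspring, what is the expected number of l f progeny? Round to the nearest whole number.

A map distance of 14.0 m.u. corresponds to a recombination frequency of 0.140.
The F1 is L F / l f, so l f is a parental gamete class with expected frequency (1 − r)/2 = 0.860/2 = 0.4300.
Expected number = 0.4300 × 271 = 116.53 ≈ 117.

117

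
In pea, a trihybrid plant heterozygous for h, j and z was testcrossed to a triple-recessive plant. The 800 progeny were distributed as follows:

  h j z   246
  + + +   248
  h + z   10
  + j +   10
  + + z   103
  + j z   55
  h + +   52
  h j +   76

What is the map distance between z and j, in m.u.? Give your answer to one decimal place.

The two most frequent reciprocal classes, + + + and h j z, are the parental types, so the F1 was + + + / h j z.
The two rarest classes, + j + and h + z, are the double crossovers. Comparing them with the parentals, only the j allele has switched, so j is the middle locus and the order is h – j – z.
Crossovers in the j–z interval produce the single-crossover classes + + z and h j + (103 + 76 = 179) plus the double crossovers (20).
RF(j–z) = (179 + 20) / 800 = 199/800 = 0.2487 → 24.9 m.u.

24.9 m.u.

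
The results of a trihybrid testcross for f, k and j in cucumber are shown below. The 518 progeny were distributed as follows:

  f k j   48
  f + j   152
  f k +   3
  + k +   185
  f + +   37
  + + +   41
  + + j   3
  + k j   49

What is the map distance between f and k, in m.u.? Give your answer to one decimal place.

The two most frequent reciprocal classes, f + j and + k +, are the parental types, so the F1 was f + j / + k +.
The two rarest classes, + + j and f k +, are the double crossovers. Comparing them with the parentals, only the f allele has switched, so f is the middle locus and the order is k – f – j.
Crossovers in the k–f interval produce the single-crossover classes f k j and + + + (48 + 41 = 89) plus the double crossovers (6).
RF(k–f) = (89 + 6) / 518 = 95/518 = 0.1834 → 18.3 m.u.

18.3 m.u.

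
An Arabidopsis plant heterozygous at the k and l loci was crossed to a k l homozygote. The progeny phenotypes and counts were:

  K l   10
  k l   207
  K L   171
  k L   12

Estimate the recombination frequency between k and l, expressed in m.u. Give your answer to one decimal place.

5.5 m.u.

The two most frequent classes, K L (171) and k l (207), are the parental types, so the F1 was K L / k l.
The recombinant classes are K l and k L: 10 + 12 = 22.
Recombination frequency = 22/400 = 0.0550 ≈ 5.5%, i.e. 5.5 m.u.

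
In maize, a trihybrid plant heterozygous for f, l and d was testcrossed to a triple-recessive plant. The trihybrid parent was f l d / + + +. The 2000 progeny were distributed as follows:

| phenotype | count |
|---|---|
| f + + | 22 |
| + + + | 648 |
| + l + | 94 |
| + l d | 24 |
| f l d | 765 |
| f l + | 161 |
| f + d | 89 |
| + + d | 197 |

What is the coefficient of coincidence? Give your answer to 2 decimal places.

0.99

The two rarest classes, + l d and f + +, are the double crossovers. Comparing them with the parentals, only the f allele has switched, so f is the middle locus and the order is l – f – d.
l–f: (183 + 46)/2000 = 0.1145; f–d: (358 + 46)/2000 = 0.2020.
Expected DCO frequency = 0.1145 × 0.2020 ≈ 0.02313; observed = 46/2000 ≈ 0.02300.
Coefficient of coincidence = 0.02300/0.02313 ≈ 0.99.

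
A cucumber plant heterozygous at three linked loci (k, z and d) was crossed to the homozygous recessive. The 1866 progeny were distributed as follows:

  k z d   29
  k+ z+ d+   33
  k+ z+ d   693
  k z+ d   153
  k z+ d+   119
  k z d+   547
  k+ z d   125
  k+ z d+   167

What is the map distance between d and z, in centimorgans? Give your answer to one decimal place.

16.4 centimorgans

The two most frequent reciprocal classes, k z d+ and k+ z+ d, are the parental types, so the F1 was k z d+ / k+ z+ d.
The two rarest classes, k z d and k+ z+ d+, are the double crossovers. Comparing them with the parentals, only the d allele has switched, so d is the middle locus and the order is k – d – z.
Crossovers in the d–z interval produce the single-crossover classes k z+ d+ and k+ z d (119 + 125 = 244) plus the double crossovers (62).
RF(d–z) = (244 + 62) / 1866 = 306/1866 = 0.1640 → 16.4 centimorgans.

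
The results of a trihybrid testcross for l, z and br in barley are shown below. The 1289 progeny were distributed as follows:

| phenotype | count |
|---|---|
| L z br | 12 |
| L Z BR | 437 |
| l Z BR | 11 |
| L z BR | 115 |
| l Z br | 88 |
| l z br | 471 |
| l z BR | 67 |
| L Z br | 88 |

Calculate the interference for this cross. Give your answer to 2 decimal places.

The two most frequent reciprocal classes, L Z BR and l z br, are the parental types, so the F1 was L Z BR / l z br.
The two rarest classes, l Z BR and L z br, are the double crossovers. Comparing them with the parentals, only the l allele has switched, so l is the middle locus and the order is z – l – br.
z–l: (203 + 23)/1289 = 0.1753; l–br: (155 + 23)/1289 = 0.1381.
Expected DCO frequency = 0.1753 × 0.1381 ≈ 0.02421; observed = 23/1289 ≈ 0.01784.
Coefficient of coincidence = 0.01784/0.02421 ≈ 0.74; interference = 1 − 0.74 = 0.26.

0.26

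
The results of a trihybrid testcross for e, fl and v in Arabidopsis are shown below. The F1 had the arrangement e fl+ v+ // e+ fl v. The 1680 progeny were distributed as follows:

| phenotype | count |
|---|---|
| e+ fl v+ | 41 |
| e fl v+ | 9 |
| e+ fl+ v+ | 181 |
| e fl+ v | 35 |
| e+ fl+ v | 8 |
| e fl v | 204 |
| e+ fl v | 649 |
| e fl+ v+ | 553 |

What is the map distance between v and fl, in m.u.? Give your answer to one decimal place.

The two rarest classes, e fl v+ and e+ fl+ v, are the double crossovers. Comparing them with the parentals, only the fl allele has switched, so fl is the middle locus and the order is v – fl – e.
Crossovers in the v–fl interval produce the single-crossover classes e fl+ v and e+ fl v+ (35 + 41 = 76) plus the double crossovers (17).
RF(v–fl) = (76 + 17) / 1680 = 93/1680 = 0.0554 → 5.5 m.u.

5.5 m.u.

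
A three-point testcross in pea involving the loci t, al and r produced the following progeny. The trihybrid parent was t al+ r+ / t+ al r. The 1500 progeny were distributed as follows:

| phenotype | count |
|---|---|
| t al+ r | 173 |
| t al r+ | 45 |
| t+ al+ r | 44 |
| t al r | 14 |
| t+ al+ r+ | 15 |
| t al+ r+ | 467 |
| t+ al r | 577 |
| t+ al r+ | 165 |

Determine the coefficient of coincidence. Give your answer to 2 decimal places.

The two rarest classes, t+ al+ r+ and t al r, are the double crossovers. Comparing them with the parentals, only the t allele has switched, so t is the middle locus and the order is r – t – al.
r–t: (338 + 29)/1500 = 0.2447; t–al: (89 + 29)/1500 = 0.0787.
Expected DCO frequency = 0.2447 × 0.0787 ≈ 0.01926; observed = 29/1500 ≈ 0.01933.
Coefficient of coincidence = 0.01933/0.01926 ≈ 1.00.

1.00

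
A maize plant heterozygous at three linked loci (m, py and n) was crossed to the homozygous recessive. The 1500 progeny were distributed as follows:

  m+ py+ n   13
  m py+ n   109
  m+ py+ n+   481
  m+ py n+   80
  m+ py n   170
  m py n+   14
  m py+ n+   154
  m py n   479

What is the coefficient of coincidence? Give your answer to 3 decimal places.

0.534

The two most frequent reciprocal classes, m+ py+ n+ and m py n, are the parental types, so the F1 was m+ py+ n+ / m py n.
The two rarest classes, m+ py+ n and m py n+, are the double crossovers. Comparing them with the parentals, only the n allele has switched, so n is the middle locus and the order is py – n – m.
py–n: (189 + 27)/1500 = 0.1440; n–m: (324 + 27)/1500 = 0.2340.
Expected DCO frequency = 0.1440 × 0.2340 ≈ 0.03370; observed = 27/1500 ≈ 0.01800.
Coefficient of coincidence = 0.01800/0.03370 ≈ 0.534.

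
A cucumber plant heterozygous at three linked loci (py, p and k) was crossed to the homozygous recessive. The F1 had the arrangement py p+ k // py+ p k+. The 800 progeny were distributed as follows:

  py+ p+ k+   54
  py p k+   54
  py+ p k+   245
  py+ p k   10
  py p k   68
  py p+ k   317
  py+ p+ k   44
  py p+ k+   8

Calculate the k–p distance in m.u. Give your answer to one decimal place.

The two rarest classes, py p+ k+ and py+ p k, are the double crossovers. Comparing them with the parentals, only the k allele has switched, so k is the middle locus and the order is p – k – py.
Crossovers in the p–k interval produce the single-crossover classes py p k and py+ p+ k+ (68 + 54 = 122) plus the double crossovers (18).
RF(p–k) = (122 + 18) / 800 = 140/800 = 0.1750 → 17.5 m.u.

17.5 m.u.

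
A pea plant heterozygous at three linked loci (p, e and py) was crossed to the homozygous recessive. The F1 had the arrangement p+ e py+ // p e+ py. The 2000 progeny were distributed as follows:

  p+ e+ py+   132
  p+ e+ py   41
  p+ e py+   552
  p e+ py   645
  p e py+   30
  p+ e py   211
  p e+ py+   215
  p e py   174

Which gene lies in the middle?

The two rarest classes, p e py+ and p+ e+ py, are the double crossovers. Comparing them with the parentals, only the p allele has switched, so p is the middle locus and the order is py – p – e.

p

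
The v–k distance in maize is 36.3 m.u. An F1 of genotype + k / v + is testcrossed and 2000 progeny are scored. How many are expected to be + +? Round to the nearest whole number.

A map distance of 36.3 m.u. corresponds to a recombination frequency of 0.363.
The F1 is + k / v +, so + + is a recombinant gamete class with expected frequency r/2 = 0.363/2 = 0.1815.
Expected number = 0.1815 × 2000 = 363.00 ≈ 363.

363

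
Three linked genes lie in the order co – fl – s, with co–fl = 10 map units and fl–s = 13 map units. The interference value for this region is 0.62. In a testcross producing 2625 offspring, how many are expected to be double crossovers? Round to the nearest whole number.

Map distances give recombination frequencies of 0.100 and 0.130 for the two intervals.
With interference 0.62 (so coincidence = 0.38), expected double-crossover frequency = 0.100 × 0.130 × 0.38 = 0.00494.
Expected number = 0.00494 × 2625 = 12.97 ≈ 13.

13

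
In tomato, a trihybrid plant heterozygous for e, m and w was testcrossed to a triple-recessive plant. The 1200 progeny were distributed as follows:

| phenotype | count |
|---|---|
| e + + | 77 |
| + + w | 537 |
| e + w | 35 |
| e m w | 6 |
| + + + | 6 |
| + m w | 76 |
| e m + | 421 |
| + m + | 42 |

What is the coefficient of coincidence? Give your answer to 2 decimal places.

The two most frequent reciprocal classes, e m + and + + w, are the parental types, so the F1 was e m + / + + w.
The two rarest classes, e m w and + + +, are the double crossovers. Comparing them with the parentals, only the w allele has switched, so w is the middle locus and the order is m – w – e.
m–w: (153 + 12)/1200 = 0.1375; w–e: (77 + 12)/1200 = 0.0742.
Expected DCO frequency = 0.1375 × 0.0742 ≈ 0.01020; observed = 12/1200 ≈ 0.01000.
Coefficient of coincidence = 0.01000/0.01020 ≈ 0.98.

0.98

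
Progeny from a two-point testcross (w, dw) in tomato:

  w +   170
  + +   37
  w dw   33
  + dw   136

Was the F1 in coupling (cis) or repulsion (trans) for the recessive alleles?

The two most frequent classes are + dw (136) and w + (170); these are the parental (non-recombinant) types.
So the F1 carried + dw on one chromosome and w + on the other — the recessive alleles are on opposite chromosomes (trans / repulsion).

trans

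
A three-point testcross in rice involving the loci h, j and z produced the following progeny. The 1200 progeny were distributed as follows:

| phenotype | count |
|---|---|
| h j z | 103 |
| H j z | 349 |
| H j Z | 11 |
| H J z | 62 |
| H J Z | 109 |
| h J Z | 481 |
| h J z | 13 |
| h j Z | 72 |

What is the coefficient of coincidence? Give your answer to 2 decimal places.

The two most frequent reciprocal classes, H j z and h J Z, are the parental types, so the F1 was H j z / h J Z.
The two rarest classes, H j Z and h J z, are the double crossovers. Comparing them with the parentals, only the z allele has switched, so z is the middle locus and the order is h – z – j.
h–z: (212 + 24)/1200 = 0.1967; z–j: (134 + 24)/1200 = 0.1317.
Expected DCO frequency = 0.1967 × 0.1317 ≈ 0.02591; observed = 24/1200 ≈ 0.02000.
Coefficient of coincidence = 0.02000/0.02591 ≈ 0.77.

0.77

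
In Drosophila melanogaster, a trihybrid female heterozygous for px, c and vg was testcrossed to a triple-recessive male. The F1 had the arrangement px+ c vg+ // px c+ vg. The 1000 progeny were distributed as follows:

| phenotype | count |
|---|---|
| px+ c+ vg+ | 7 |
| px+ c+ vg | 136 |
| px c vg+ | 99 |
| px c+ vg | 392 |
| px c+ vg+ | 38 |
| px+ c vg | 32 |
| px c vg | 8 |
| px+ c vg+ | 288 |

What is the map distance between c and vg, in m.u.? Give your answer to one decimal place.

The two rarest classes, px+ c+ vg+ and px c vg, are the double crossovers. Comparing them with the parentals, only the c allele has switched, so c is the middle locus and the order is vg – c – px.
Crossovers in the vg–c interval produce the single-crossover classes px+ c vg and px c+ vg+ (32 + 38 = 70) plus the double crossovers (15).
RF(vg–c) = (70 + 15) / 1000 = 85/1000 = 0.0850 → 8.5 m.u.

8.5 m.u.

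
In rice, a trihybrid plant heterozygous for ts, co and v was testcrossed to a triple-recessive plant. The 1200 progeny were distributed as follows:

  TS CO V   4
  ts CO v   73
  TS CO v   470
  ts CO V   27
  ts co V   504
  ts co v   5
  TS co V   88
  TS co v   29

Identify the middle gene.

The two most frequent reciprocal classes, ts co V and TS CO v, are the parental types, so the F1 was ts co V / TS CO v.
The two rarest classes, ts co v and TS CO V, are the double crossovers. Comparing them with the parentals, only the v allele has switched, so v is the middle locus and the order is ts – v – co.

v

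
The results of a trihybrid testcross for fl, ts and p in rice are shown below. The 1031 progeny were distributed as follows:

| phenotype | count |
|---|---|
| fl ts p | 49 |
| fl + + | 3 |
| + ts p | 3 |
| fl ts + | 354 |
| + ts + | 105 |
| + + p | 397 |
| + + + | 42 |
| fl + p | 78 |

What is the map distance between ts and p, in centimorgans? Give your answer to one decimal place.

The two most frequent reciprocal classes, + + p and fl ts +, are the parental types, so the F1 was + + p / fl ts +.
The two rarest classes, + ts p and fl + +, are the double crossovers. Comparing them with the parentals, only the ts allele has switched, so ts is the middle locus and the order is fl – ts – p.
Crossovers in the ts–p interval produce the single-crossover classes + + + and fl ts p (42 + 49 = 91) plus the double crossovers (6).
RF(ts–p) = (91 + 6) / 1031 = 97/1031 = 0.0941 → 9.4 centimorgans.

9.4 centimorgans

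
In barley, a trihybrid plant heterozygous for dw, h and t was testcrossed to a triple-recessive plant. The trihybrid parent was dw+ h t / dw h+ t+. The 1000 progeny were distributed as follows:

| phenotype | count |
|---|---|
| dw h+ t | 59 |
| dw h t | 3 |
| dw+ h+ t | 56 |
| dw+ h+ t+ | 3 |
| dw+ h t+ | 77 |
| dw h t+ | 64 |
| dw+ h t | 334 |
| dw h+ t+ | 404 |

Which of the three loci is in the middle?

The two rarest classes, dw h t and dw+ h+ t+, are the double crossovers. Comparing them with the parentals, only the dw allele has switched, so dw is the middle locus and the order is t – dw – h.

dw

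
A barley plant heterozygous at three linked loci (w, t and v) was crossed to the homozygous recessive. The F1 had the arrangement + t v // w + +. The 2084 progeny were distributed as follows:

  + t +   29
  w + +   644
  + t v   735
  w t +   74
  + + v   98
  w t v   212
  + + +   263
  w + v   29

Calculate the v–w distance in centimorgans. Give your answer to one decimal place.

The two rarest classes, + t + and w + v, are the double crossovers. Comparing them with the parentals, only the v allele has switched, so v is the middle locus and the order is w – v – t.
Crossovers in the w–v interval produce the single-crossover classes w t v and + + + (212 + 263 = 475) plus the double crossovers (58).
RF(w–v) = (475 + 58) / 2084 = 533/2084 = 0.2558 → 25.6 centimorgans.

25.6 centimorgans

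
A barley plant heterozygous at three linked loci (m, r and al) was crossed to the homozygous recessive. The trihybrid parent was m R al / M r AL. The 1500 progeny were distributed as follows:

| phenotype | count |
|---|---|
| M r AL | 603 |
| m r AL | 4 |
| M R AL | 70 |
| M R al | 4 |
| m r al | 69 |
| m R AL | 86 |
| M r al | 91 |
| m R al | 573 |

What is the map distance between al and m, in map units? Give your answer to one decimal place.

12.3 map units

The two rarest classes, M R al and m r AL, are the double crossovers. Comparing them with the parentals, only the m allele has switched, so m is the middle locus and the order is r – m – al.
Crossovers in the m–al interval produce the single-crossover classes m R AL and M r al (86 + 91 = 177) plus the double crossovers (8).
RF(m–al) = (177 + 8) / 1500 = 185/1500 = 0.1233 → 12.3 map units.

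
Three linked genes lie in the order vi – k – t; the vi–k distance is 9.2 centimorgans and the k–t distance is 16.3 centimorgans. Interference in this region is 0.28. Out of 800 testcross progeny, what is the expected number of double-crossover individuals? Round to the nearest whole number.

9

Map distances give recombination frequencies of 0.092 and 0.163 for the two intervals.
With interference 0.28 (so coincidence = 0.72), expected double-crossover frequency = 0.092 × 0.163 × 0.72 = 0.01080.
Expected number = 0.01080 × 800 = 8.64 ≈ 9.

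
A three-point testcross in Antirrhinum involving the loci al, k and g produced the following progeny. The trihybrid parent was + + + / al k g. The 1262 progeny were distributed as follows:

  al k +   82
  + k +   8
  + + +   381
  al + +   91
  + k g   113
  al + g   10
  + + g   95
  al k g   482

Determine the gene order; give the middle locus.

k

The two rarest classes, + k + and al + g, are the double crossovers. Comparing them with the parentals, only the k allele has switched, so k is the middle locus and the order is g – k – al.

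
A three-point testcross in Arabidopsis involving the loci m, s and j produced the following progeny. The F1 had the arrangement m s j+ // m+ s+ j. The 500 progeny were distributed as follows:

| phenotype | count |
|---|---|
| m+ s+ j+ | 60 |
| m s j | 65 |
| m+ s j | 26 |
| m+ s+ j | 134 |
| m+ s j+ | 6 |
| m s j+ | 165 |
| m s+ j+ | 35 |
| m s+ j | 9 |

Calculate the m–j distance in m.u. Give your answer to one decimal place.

The two rarest classes, m+ s j+ and m s+ j, are the double crossovers. Comparing them with the parentals, only the m allele has switched, so m is the middle locus and the order is j – m – s.
Crossovers in the j–m interval produce the single-crossover classes m s j and m+ s+ j+ (65 + 60 = 125) plus the double crossovers (15).
RF(j–m) = (125 + 15) / 500 = 140/500 = 0.2800 → 28.0 m.u.

28.0 m.u.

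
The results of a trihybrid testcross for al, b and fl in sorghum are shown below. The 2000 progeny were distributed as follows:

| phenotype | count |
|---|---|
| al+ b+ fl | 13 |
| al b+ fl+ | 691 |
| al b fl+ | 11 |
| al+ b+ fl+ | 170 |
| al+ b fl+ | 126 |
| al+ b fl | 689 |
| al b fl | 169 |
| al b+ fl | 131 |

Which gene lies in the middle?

b

The two most frequent reciprocal classes, al b+ fl+ and al+ b fl, are the parental types, so the F1 was al b+ fl+ / al+ b fl.
The two rarest classes, al b fl+ and al+ b+ fl, are the double crossovers. Comparing them with the parentals, only the b allele has switched, so b is the middle locus and the order is al – b – fl.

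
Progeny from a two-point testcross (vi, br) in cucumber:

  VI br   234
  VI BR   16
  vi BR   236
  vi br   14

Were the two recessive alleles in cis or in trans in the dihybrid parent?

The two most frequent classes are VI br (234) and vi BR (236); these are the parental (non-recombinant) types.
So the F1 carried VI br on one chromosome and vi BR on the other — the recessive alleles are on opposite chromosomes (trans / repulsion).

trans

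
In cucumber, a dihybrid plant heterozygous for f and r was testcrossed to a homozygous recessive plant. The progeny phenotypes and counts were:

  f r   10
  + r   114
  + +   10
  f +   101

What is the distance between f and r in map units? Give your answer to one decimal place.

The two most frequent classes, + r (114) and f + (101), are the parental types, so the F1 was + r / f +.
The recombinant classes are + + and f r: 10 + 10 = 20.
Recombination frequency = 20/235 = 0.0851 ≈ 8.5%, i.e. 8.5 map units.

8.5 map units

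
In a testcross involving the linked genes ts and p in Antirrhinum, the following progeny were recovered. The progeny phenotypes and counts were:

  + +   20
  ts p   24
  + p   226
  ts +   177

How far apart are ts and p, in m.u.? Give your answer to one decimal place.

The two most frequent classes, + p (226) and ts + (177), are the parental types, so the F1 was + p / ts +.
The recombinant classes are + + and ts p: 20 + 24 = 44.
Recombination frequency = 44/447 = 0.0984 ≈ 9.8%, i.e. 9.8 m.u.

9.8 m.u.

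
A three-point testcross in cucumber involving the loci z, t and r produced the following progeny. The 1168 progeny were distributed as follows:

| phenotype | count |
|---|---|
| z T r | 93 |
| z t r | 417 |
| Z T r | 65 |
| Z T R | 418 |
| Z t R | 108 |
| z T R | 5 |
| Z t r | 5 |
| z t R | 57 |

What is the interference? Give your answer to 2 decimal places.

0.58

The two most frequent reciprocal classes, z t r and Z T R, are the parental types, so the F1 was z t r / Z T R.
The two rarest classes, Z t r and z T R, are the double crossovers. Comparing them with the parentals, only the z allele has switched, so z is the middle locus and the order is r – z – t.
r–z: (122 + 10)/1168 = 0.1130; z–t: (201 + 10)/1168 = 0.1807.
Expected DCO frequency = 0.1130 × 0.1807 ≈ 0.02042; observed = 10/1168 ≈ 0.00856.
Coefficient of coincidence = 0.00856/0.02042 ≈ 0.42; interference = 1 − 0.42 = 0.58.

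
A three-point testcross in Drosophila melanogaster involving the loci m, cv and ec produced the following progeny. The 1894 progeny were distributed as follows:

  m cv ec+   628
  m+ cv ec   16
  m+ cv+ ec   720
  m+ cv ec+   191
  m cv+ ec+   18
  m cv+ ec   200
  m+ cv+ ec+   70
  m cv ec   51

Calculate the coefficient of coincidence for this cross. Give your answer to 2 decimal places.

The two most frequent reciprocal classes, m cv ec+ and m+ cv+ ec, are the parental types, so the F1 was m cv ec+ / m+ cv+ ec.
The two rarest classes, m cv+ ec+ and m+ cv ec, are the double crossovers. Comparing them with the parentals, only the cv allele has switched, so cv is the middle locus and the order is ec – cv – m.
ec–cv: (121 + 34)/1894 = 0.0818; cv–m: (391 + 34)/1894 = 0.2244.
Expected DCO frequency = 0.0818 × 0.2244 ≈ 0.01836; observed = 34/1894 ≈ 0.01795.
Coefficient of coincidence = 0.01795/0.01836 ≈ 0.98.

0.98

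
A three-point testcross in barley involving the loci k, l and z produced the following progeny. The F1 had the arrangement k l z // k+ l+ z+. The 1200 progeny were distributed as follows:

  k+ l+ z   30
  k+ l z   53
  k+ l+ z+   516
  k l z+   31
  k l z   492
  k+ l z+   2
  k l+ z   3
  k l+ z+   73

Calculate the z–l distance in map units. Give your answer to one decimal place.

The two rarest classes, k l+ z and k+ l z+, are the double crossovers. Comparing them with the parentals, only the l allele has switched, so l is the middle locus and the order is k – l – z.
Crossovers in the l–z interval produce the single-crossover classes k l z+ and k+ l+ z (31 + 30 = 61) plus the double crossovers (5).
RF(l–z) = (61 + 5) / 1200 = 66/1200 = 0.0550 → 5.5 map units.

5.5 map units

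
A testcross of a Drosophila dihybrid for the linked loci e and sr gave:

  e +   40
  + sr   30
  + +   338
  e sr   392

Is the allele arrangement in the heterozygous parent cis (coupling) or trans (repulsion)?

The two most frequent classes are + + (338) and e sr (392); these are the parental (non-recombinant) types.
So the F1 carried + + on one chromosome and e sr on the other — the recessive alleles are on the same chromosome (cis / coupling).

cis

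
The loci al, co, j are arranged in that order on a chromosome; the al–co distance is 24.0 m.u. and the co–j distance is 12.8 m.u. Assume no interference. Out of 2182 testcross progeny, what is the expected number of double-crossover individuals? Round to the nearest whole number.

67

Map distances give recombination frequencies of 0.240 and 0.128 for the two intervals.
With no interference, expected double-crossover frequency = 0.240 × 0.128 = 0.03072.
Expected number = 0.03072 × 2182 = 67.03 ≈ 67.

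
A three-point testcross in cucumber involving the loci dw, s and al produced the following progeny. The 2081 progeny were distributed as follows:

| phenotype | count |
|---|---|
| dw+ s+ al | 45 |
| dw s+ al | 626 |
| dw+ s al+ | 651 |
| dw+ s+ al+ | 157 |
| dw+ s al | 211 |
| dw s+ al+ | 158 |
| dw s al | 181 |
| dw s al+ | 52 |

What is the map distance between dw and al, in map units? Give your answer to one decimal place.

22.4 map units

The two most frequent reciprocal classes, dw s+ al and dw+ s al+, are the parental types, so the F1 was dw s+ al / dw+ s al+.
The two rarest classes, dw+ s+ al and dw s al+, are the double crossovers. Comparing them with the parentals, only the dw allele has switched, so dw is the middle locus and the order is s – dw – al.
Crossovers in the dw–al interval produce the single-crossover classes dw s+ al+ and dw+ s al (158 + 211 = 369) plus the double crossovers (97).
RF(dw–al) = (369 + 97) / 2081 = 466/2081 = 0.2239 → 22.4 map units.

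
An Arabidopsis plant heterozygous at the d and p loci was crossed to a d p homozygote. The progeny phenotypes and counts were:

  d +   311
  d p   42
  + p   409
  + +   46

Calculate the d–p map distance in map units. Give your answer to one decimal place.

The two most frequent classes, + p (409) and d + (311), are the parental types, so the F1 was + p / d +.
The recombinant classes are + + and d p: 46 + 42 = 88.
Recombination frequency = 88/808 = 0.1089 ≈ 10.9%, i.e. 10.9 map units.

10.9 map units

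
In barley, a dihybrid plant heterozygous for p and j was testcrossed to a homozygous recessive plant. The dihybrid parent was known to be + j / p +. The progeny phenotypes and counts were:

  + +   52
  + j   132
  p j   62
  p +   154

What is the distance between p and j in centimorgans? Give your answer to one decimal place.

28.5 centimorgans

The recombinant classes are + + and p j: 52 + 62 = 114.
Recombination frequency = 114/400 = 0.2850 ≈ 28.5%, i.e. 28.5 centimorgans.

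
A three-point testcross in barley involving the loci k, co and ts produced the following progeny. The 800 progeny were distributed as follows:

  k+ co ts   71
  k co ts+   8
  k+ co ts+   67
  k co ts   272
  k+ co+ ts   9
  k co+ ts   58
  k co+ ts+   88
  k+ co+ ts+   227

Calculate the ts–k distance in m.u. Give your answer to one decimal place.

22.0 m.u.

The two most frequent reciprocal classes, k co ts and k+ co+ ts+, are the parental types, so the F1 was k co ts / k+ co+ ts+.
The two rarest classes, k co ts+ and k+ co+ ts, are the double crossovers. Comparing them with the parentals, only the ts allele has switched, so ts is the middle locus and the order is k – ts – co.
Crossovers in the k–ts interval produce the single-crossover classes k+ co ts and k co+ ts+ (71 + 88 = 159) plus the double crossovers (17).
RF(k–ts) = (159 + 17) / 800 = 176/800 = 0.2200 → 22.0 m.u.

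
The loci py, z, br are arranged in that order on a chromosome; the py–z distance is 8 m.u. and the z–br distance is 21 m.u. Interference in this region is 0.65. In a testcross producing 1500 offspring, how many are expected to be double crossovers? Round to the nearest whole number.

Map distances give recombination frequencies of 0.080 and 0.210 for the two intervals.
With interference 0.65 (so coincidence = 0.35), expected double-crossover frequency = 0.080 × 0.210 × 0.35 = 0.00588.
Expected number = 0.00588 × 1500 = 8.82 ≈ 9.

9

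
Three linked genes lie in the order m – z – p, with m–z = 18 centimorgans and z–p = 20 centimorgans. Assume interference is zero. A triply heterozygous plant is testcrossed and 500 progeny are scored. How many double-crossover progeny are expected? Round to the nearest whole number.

18

Map distances give recombination frequencies of 0.180 and 0.200 for the two intervals.
With no interference, expected double-crossover frequency = 0.180 × 0.200 = 0.03600.
Expected number = 0.03600 × 500 = 18.00 ≈ 18.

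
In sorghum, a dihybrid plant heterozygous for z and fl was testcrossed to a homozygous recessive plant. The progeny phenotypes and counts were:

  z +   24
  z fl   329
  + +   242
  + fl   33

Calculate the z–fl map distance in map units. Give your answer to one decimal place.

9.1 map units

The two most frequent classes, + + (242) and z fl (329), are the parental types, so the F1 was + + / z fl.
The recombinant classes are + fl and z +: 33 + 24 = 57.
Recombination frequency = 57/628 = 0.0908 ≈ 9.1%, i.e. 9.1 map units.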